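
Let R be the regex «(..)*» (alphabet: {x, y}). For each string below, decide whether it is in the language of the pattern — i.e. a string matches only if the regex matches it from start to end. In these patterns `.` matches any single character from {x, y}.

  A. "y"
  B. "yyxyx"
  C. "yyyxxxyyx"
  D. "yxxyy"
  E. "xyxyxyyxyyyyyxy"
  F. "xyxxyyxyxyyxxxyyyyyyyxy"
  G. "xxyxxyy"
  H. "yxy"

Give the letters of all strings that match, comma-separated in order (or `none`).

none

A → no match
B → no match
C → no match
D → no match
E → no match
F → no match
G → no match
H → no match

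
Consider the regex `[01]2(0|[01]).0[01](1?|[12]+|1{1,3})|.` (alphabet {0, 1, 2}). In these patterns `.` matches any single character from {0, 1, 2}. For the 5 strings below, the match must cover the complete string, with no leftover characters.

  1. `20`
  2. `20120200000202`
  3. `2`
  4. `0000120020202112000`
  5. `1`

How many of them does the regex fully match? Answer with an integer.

2

1 → no match
2 → no match
3 → match
4 → no match
5 → match
Total matched: 2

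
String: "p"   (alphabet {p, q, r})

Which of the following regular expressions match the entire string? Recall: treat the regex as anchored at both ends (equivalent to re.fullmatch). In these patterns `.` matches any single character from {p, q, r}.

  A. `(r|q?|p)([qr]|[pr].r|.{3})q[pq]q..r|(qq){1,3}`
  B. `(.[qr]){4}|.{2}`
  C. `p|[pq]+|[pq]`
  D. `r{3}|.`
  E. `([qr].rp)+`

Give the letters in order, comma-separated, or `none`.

C, D

A → no match
B → no match
C → match
D → match
E → no match — must end with "rp"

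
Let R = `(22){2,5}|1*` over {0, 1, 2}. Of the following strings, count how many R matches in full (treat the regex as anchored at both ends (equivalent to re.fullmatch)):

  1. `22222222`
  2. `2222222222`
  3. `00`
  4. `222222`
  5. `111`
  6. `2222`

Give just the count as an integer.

5

1 → match
2 → match
3 → no match
4 → match
5 → match
6 → match
Total matched: 5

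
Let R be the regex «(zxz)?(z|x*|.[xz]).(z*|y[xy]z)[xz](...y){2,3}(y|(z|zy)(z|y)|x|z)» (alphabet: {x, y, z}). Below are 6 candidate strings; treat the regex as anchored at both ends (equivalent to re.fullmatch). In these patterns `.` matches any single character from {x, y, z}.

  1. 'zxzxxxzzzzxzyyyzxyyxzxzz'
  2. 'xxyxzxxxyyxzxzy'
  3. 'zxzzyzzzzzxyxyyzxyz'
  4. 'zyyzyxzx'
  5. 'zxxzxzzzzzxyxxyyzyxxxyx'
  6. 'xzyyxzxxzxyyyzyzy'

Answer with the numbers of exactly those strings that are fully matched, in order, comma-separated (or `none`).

1 → no match
2 → no match
3 → match
4 → no match
5 → no match
6 → match

3, 6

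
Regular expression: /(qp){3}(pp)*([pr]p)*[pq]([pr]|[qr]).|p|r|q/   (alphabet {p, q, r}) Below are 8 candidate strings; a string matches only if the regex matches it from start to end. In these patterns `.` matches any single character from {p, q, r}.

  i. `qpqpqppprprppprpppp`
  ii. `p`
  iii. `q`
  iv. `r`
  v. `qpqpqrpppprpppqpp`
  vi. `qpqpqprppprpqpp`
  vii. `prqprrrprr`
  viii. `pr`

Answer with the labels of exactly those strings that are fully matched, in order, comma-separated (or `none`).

i, ii, iii, iv, vi

i → match
ii → match
iii → match
iv → match
v → no match
vi → match
vii → no match
viii → no match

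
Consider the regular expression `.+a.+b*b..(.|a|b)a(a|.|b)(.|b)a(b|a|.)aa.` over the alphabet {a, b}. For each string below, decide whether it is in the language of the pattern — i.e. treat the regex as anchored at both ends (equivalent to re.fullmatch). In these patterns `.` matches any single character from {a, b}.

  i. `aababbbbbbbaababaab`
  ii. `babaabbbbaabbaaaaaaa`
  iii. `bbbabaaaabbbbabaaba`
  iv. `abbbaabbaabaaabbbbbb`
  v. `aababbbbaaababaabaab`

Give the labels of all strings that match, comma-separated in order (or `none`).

i

i → match
ii → no match
iii → no match
iv → no match
v → no match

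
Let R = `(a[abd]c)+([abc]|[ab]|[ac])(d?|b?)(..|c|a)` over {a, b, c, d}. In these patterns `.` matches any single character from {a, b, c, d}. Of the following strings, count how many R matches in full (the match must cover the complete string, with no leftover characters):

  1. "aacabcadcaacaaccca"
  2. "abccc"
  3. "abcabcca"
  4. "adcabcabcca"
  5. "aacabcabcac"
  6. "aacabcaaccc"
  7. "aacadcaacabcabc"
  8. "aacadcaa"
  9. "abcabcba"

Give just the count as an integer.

1 → match
2 → match
3 → match
4 → match
5 → match
6 → match
7 → match
8 → match
9 → match
Total matched: 9

9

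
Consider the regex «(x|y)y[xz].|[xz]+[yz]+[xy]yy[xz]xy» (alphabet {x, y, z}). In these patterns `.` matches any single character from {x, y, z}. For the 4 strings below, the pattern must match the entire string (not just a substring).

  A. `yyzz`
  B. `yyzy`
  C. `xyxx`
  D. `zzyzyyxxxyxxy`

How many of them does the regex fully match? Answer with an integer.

3

A → match
B → match
C → match
D → no match
Total matched: 3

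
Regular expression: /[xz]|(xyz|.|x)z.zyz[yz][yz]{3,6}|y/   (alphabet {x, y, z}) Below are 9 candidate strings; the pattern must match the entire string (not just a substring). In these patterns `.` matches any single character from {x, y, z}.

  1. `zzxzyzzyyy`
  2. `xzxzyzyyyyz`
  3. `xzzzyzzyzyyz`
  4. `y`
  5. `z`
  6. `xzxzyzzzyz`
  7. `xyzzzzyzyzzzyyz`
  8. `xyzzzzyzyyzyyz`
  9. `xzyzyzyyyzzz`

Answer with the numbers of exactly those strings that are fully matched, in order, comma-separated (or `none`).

1, 2, 3, 4, 5, 6, 7, 8, 9

1 → match
2 → match
3 → match
4 → match
5 → match
6 → match
7 → match
8 → match
9 → match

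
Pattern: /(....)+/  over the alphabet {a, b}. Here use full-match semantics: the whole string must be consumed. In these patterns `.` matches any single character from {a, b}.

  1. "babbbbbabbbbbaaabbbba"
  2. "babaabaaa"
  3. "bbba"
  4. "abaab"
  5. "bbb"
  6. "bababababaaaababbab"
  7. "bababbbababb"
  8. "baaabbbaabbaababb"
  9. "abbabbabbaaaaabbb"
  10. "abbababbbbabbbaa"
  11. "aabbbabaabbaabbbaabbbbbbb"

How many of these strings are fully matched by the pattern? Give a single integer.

3

1 → no match
2. "babaabaaa" → no match
3. "bbba" → match
4. "abaab" → no match
5. "bbb" → no match
6 → no match
7. "bababbbababb" → match
8 → no match
9 → no match
10 → match
11 → no match
Total matched: 3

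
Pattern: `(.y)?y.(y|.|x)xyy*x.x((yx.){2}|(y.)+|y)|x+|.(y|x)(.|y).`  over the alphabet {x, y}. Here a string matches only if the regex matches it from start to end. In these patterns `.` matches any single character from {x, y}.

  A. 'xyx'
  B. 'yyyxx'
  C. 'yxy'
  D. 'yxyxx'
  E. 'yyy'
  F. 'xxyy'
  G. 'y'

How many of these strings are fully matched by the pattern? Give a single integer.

1

A. 'xyx' → no match
B. 'yyyxx' → no match
C. 'yxy' → no match
D. 'yxyxx' → no match
E. 'yyy' → no match
F. 'xxyy' → match
G. 'y' → no match
Total matched: 1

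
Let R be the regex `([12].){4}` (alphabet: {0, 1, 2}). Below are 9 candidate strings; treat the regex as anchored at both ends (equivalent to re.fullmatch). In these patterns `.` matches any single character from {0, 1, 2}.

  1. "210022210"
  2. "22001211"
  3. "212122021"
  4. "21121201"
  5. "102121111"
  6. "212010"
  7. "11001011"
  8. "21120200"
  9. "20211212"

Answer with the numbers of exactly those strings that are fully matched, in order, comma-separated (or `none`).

9

1 → no match
2 → no match
3 → no match
4 → no match
5 → no match
6 → no match
7 → no match
8 → no match
9 → match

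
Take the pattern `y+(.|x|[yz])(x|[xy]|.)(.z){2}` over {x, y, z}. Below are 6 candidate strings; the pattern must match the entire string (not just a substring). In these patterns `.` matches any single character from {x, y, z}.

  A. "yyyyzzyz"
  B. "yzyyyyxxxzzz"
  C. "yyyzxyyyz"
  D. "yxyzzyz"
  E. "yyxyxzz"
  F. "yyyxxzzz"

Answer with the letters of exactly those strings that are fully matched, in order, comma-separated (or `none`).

A, D, F

A → match
B → no match
C → no match
D → match
E → no match
F → match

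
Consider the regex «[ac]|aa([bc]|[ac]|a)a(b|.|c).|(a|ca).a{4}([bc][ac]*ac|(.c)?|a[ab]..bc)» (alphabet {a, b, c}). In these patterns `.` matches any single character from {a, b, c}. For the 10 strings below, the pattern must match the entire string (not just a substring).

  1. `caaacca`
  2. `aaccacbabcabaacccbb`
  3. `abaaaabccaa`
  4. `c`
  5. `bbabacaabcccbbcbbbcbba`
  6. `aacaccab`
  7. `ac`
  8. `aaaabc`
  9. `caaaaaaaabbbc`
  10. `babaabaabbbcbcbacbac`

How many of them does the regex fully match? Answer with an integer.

1 → no match
2 → no match
3 → no match
4 → match
5 → no match
6 → no match
7 → no match
8 → match
9 → match
10 → no match
Total matched: 3

3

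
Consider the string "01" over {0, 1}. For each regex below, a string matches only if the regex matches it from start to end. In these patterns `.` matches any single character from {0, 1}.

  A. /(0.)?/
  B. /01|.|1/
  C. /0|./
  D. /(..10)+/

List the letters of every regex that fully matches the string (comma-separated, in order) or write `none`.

A → match
B → match
C → no match
D → no match — must end with "10"

A, B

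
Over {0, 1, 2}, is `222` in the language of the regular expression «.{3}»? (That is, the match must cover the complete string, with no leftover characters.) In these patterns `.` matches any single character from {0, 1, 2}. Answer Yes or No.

Yes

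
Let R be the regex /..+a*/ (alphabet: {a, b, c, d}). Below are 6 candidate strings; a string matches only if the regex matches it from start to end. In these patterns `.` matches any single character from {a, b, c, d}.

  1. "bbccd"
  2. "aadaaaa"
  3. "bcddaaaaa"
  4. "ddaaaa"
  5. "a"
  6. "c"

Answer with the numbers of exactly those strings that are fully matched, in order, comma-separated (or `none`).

1 → match
2 → match
3 → match
4 → match
5 → no match
6 → no match

1, 2, 3, 4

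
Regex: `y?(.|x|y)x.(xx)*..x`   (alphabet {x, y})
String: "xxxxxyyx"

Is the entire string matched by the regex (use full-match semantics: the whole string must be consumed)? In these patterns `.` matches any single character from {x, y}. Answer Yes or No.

Yes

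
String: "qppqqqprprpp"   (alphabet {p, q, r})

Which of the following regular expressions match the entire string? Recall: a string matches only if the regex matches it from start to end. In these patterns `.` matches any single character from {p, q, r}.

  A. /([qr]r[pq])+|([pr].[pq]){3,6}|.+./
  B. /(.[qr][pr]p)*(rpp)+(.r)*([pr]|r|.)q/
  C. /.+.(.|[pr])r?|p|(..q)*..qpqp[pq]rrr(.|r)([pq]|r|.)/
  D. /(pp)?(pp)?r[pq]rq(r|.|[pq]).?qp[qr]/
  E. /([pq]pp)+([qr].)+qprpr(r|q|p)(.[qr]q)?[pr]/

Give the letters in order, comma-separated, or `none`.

A, C, E

A → match
B → no match — must end with "q"
C → match
D → no match
E → match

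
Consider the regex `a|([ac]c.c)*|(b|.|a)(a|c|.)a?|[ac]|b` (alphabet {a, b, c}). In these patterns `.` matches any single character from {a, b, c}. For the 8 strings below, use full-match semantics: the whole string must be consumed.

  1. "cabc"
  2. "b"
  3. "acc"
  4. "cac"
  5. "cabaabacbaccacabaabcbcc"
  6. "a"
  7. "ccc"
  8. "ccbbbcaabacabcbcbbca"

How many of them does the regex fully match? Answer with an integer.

2

1 → no match
2 → match
3 → no match
4 → no match
5 → no match
6 → match
7 → no match
8 → no match
Total matched: 2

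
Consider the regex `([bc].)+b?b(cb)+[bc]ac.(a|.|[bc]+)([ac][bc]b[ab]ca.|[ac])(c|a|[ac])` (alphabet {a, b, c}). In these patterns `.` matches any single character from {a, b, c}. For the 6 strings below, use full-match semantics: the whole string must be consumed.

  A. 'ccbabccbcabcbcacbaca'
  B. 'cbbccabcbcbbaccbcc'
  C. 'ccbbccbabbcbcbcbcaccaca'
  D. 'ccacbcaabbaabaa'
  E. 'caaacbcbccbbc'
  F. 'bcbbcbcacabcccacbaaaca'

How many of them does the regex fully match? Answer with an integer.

A → match
B → match
C → match
D → no match
E → no match
F → no match
Total matched: 3

3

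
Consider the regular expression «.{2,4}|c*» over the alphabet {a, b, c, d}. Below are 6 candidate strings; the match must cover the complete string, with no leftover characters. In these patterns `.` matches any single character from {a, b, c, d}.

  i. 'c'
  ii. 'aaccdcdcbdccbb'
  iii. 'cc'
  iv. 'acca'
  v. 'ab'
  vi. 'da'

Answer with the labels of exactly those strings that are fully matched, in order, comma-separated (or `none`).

i, iii, iv, v, vi

i. 'c' → match
ii → no match
iii. 'cc' → match
iv. 'acca' → match
v. 'ab' → match
vi. 'da' → match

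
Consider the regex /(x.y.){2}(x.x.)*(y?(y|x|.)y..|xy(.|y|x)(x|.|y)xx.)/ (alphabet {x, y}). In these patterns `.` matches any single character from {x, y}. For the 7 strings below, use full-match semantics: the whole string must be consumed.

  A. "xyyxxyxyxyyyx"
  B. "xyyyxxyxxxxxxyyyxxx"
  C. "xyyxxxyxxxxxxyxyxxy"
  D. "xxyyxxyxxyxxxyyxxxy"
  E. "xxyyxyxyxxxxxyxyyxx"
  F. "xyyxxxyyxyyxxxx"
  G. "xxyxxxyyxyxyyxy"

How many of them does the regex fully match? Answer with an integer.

4

A → no match
B → match
C → match
D → match
E → no match
F → match
G → no match
Total matched: 4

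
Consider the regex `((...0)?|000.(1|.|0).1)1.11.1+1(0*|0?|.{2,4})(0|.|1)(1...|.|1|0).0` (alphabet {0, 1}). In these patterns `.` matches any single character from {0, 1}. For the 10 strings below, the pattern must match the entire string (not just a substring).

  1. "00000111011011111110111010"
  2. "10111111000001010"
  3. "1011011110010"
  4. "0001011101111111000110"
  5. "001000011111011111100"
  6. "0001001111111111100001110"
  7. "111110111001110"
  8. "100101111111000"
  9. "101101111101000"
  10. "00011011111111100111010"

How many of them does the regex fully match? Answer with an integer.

7

1 → match
2 → match
3 → match
4 → match
5 → no match
6 → match
7 → no match
8 → no match
9 → match
10 → match
Total matched: 7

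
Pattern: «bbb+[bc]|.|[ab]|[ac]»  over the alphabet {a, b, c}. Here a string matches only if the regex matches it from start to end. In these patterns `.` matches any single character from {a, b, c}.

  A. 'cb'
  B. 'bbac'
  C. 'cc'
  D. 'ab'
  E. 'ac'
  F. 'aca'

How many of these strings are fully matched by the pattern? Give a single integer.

A. 'cb' → no match
B. 'bbac' → no match
C. 'cc' → no match
D. 'ab' → no match
E. 'ac' → no match
F. 'aca' → no match
Total matched: 0

0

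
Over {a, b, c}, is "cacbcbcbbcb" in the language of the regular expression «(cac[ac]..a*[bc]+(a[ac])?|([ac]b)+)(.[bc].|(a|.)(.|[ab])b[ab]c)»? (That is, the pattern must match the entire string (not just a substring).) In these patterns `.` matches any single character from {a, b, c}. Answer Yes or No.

No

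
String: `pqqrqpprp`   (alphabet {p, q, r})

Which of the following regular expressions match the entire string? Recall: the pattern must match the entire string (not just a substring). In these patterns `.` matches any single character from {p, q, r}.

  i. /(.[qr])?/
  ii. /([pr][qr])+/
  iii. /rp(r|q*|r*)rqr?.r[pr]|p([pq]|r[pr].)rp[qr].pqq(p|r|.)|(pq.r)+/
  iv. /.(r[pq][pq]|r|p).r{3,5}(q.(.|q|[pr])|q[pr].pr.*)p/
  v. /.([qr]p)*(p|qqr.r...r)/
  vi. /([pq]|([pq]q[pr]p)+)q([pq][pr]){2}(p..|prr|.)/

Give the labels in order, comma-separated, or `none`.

vi

i → no match
ii → no match
iii → no match
iv → no match
v → no match
vi → match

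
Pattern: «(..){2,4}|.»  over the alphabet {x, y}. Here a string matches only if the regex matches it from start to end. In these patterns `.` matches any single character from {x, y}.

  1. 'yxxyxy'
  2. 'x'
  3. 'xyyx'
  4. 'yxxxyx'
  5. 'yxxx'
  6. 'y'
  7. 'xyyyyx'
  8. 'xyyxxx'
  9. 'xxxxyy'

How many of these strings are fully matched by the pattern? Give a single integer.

9

1 → match
2 → match
3 → match
4 → match
5 → match
6 → match
7 → match
8 → match
9 → match
Total matched: 9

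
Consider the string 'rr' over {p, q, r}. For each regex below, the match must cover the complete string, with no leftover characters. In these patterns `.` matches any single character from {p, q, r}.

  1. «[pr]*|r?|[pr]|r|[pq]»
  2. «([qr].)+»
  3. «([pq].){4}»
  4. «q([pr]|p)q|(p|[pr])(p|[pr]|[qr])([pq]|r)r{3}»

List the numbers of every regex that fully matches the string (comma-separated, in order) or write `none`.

1 → match
2 → match
3 → no match
4 → no match

1, 2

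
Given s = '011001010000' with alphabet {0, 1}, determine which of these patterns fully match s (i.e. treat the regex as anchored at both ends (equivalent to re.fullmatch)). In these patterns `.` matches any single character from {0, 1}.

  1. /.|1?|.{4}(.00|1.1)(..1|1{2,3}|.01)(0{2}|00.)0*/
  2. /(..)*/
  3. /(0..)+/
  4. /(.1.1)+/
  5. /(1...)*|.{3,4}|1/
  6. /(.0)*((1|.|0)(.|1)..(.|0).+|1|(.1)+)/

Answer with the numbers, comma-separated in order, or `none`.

2, 3, 6

1 → no match
2 → match
3 → match
4 → no match — must end with '1'
5 → no match
6 → match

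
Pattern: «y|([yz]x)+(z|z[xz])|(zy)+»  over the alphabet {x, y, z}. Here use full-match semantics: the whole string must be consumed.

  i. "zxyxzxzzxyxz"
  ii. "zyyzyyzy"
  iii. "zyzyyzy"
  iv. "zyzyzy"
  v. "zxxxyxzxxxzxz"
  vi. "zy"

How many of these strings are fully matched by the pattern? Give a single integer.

2

i. "zxyxzxzzxyxz" → no match
ii. "zyyzyyzy" → no match
iii. "zyzyyzy" → no match
iv. "zyzyzy" → match
v → no match
vi. "zy" → match
Total matched: 2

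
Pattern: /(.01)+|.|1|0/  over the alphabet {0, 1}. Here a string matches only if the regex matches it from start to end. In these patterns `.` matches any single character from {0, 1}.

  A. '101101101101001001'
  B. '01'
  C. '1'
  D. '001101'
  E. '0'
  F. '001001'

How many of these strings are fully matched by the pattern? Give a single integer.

5

A → match
B. '01' → no match
C. '1' → match
D. '001101' → match
E. '0' → match
F. '001001' → match
Total matched: 5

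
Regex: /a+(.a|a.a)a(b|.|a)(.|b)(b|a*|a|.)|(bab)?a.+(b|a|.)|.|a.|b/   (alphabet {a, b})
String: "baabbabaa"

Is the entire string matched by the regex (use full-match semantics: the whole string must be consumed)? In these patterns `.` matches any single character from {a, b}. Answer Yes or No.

No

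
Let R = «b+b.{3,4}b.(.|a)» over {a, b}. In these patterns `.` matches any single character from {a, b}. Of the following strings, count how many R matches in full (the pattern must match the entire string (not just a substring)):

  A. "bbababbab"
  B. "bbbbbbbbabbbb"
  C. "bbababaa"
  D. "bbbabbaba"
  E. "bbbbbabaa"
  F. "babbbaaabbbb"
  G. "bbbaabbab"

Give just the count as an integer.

A. "bbababbab" → match
B → match
C. "bbababaa" → match
D. "bbbabbaba" → no match
E. "bbbbbabaa" → match
F. "babbbaaabbbb" → no match
G. "bbbaabbab" → match
Total matched: 5

5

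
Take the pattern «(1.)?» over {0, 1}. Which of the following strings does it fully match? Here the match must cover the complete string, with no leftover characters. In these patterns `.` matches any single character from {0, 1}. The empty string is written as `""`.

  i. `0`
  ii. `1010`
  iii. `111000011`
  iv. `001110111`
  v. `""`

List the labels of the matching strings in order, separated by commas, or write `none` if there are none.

i → no match
ii → no match
iii → no match
iv → no match
v → match

v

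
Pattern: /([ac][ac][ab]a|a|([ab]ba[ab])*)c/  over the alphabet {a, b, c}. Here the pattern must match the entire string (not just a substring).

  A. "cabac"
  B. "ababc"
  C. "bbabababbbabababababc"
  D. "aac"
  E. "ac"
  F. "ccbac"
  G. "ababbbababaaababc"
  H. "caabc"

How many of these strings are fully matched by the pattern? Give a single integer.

A → match
B → match
C → match
D → no match
E → match
F → match
G → match
H → no match
Total matched: 6

6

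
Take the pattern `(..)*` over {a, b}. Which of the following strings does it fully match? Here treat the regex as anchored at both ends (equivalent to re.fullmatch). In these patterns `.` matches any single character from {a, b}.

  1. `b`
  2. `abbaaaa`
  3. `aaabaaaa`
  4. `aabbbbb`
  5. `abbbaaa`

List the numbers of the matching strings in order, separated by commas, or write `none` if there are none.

3

1 → no match
2 → no match
3 → match
4 → no match
5 → no match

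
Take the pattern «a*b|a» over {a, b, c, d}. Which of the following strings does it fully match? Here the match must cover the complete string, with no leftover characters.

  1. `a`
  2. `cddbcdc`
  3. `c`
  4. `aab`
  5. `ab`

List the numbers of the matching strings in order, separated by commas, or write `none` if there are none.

1, 4, 5

1 → match
2 → no match
3 → no match
4 → match
5 → match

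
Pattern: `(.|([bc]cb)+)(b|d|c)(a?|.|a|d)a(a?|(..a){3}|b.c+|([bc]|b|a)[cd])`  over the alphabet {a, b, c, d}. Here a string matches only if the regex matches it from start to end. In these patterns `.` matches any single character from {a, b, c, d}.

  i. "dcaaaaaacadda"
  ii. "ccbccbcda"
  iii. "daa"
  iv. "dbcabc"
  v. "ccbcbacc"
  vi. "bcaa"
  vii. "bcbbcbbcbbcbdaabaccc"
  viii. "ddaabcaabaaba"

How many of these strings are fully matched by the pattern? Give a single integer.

i → match
ii → match
iii → no match
iv → match
v → match
vi → match
vii → match
viii → match
Total matched: 7

7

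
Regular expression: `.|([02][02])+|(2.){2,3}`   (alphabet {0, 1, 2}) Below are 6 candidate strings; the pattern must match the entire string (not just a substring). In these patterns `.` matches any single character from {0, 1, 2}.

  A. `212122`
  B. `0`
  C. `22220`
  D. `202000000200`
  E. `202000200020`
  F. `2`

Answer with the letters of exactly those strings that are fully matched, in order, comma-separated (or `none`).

A, B, D, E, F

A → match
B → match
C → no match
D → match
E → match
F → match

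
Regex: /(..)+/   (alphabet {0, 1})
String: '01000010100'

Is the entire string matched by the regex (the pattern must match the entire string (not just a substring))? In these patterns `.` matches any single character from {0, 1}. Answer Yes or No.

No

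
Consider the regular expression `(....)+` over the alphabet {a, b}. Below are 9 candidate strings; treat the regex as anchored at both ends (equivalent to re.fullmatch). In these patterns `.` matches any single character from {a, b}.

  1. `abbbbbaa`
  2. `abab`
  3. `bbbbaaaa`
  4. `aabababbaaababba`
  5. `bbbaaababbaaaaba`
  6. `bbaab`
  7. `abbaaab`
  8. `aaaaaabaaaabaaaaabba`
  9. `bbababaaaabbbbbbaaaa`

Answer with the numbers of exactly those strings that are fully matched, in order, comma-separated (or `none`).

1, 2, 3, 4, 5, 8, 9

1 → match
2 → match
3 → match
4 → match
5 → match
6 → no match
7 → no match
8 → match
9 → match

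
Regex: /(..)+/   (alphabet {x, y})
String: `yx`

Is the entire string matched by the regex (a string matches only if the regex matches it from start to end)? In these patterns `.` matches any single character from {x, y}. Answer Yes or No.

Yes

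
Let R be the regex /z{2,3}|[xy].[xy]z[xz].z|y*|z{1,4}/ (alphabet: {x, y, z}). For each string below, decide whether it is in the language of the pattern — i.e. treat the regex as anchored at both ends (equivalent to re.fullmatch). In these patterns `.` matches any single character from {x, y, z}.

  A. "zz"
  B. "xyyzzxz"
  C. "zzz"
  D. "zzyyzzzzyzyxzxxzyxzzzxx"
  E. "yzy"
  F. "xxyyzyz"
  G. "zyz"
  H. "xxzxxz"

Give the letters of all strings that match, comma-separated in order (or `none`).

A. "zz" → match
B. "xyyzzxz" → match
C. "zzz" → match
D → no match
E. "yzy" → no match
F. "xxyyzyz" → no match
G. "zyz" → no match
H. "xxzxxz" → no match

A, B, C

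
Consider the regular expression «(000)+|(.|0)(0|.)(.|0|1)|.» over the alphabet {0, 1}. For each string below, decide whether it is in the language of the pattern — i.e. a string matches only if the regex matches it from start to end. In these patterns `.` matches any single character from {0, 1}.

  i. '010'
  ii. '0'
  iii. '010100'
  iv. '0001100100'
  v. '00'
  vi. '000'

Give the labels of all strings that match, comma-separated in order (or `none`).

i. '010' → match
ii. '0' → match
iii. '010100' → no match
iv. '0001100100' → no match
v. '00' → no match
vi. '000' → match

i, ii, vi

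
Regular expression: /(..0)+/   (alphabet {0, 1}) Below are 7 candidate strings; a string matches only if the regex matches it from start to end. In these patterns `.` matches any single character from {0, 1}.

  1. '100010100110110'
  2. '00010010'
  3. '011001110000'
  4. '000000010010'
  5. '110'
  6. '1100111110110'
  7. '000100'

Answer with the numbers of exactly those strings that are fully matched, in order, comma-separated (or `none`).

1, 4, 5, 7

1 → match
2. '00010010' → no match
3. '011001110000' → no match
4. '000000010010' → match
5. '110' → match
6 → no match
7. '000100' → match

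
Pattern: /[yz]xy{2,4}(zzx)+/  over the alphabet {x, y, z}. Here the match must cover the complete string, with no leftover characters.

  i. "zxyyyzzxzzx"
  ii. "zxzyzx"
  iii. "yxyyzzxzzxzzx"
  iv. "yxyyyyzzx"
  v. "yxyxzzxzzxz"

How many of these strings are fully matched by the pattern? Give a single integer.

i → match
ii → no match — must end with "zzx"
iii → match
iv → match
v → no match — must end with "zzx"
Total matched: 3

3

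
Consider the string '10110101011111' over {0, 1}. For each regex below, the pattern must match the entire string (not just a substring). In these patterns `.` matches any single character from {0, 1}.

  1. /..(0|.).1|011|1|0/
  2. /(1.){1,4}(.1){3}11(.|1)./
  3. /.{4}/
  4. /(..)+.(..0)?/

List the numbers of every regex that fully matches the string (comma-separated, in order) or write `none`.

1 → no match
2 → match
3 → no match
4 → no match

2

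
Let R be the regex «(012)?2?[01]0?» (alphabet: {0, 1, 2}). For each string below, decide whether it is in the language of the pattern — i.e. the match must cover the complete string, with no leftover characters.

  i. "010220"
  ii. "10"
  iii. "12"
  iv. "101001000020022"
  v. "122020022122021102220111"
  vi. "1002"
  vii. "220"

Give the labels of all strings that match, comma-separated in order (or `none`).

i → no match
ii → match
iii → no match
iv → no match
v → no match
vi → no match
vii → no match

ii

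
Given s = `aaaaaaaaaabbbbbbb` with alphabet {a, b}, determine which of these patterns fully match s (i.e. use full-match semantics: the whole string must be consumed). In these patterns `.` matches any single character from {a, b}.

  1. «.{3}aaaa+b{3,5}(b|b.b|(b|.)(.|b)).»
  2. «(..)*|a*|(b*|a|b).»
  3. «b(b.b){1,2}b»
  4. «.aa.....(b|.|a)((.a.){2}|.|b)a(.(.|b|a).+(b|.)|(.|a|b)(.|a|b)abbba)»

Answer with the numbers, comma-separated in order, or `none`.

1

1 → match
2 → no match
3 → no match — must start with `bb`
4 → no match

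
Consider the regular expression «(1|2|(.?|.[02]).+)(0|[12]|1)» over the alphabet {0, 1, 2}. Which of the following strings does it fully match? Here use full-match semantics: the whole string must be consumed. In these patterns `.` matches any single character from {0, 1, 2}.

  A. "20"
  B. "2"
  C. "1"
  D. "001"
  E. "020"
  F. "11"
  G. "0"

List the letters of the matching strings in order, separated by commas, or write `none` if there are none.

A, D, E, F

A → match
B → no match
C → no match
D → match
E → match
F → match
G → no match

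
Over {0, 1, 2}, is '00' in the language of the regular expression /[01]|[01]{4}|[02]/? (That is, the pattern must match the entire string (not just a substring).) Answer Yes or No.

No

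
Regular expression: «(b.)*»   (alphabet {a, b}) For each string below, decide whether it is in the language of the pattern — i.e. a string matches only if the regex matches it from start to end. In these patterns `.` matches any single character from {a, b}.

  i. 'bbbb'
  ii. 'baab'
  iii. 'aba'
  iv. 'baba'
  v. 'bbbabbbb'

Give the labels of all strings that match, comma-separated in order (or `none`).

i → match
ii → no match
iii → no match
iv → match
v → match

i, iv, v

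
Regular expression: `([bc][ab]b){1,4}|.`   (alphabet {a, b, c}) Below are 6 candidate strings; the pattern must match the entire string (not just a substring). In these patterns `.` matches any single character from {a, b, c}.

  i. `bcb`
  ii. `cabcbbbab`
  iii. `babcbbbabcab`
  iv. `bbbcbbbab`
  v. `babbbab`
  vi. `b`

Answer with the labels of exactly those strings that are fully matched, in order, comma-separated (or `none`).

ii, iii, iv, vi

i → no match
ii → match
iii → match
iv → match
v → no match
vi → match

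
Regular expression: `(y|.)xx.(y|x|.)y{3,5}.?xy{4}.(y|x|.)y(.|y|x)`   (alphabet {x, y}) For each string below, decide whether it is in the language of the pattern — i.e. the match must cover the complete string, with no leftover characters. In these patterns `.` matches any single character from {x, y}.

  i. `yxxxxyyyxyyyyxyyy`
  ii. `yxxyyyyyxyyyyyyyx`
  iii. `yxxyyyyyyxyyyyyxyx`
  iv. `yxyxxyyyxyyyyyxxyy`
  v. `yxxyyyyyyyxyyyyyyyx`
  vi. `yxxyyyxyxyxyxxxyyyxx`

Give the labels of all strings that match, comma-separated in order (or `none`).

i, ii, iii, v

i → match
ii → match
iii → match
iv → no match
v → match
vi → no match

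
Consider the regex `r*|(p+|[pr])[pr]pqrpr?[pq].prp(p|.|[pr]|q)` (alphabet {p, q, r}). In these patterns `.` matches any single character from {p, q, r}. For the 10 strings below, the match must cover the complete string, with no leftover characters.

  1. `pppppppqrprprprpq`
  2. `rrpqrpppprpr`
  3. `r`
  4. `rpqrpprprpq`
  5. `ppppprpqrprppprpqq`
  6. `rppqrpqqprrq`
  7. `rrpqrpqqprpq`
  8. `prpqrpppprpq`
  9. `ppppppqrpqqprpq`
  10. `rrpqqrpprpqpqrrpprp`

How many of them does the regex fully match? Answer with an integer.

1 → match
2 → match
3 → match
4 → no match
5 → no match
6 → no match
7 → match
8 → match
9 → match
10 → no match
Total matched: 6

6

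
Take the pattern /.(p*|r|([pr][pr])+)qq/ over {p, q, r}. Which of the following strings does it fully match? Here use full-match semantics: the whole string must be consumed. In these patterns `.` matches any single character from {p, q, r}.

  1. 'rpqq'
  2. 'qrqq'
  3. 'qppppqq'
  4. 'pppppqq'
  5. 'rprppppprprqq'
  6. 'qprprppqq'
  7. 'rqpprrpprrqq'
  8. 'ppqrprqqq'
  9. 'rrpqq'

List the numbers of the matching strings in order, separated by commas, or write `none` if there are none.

1, 2, 3, 4, 5, 6, 9

1 → match
2 → match
3 → match
4 → match
5 → match
6 → match
7 → no match
8 → no match
9 → match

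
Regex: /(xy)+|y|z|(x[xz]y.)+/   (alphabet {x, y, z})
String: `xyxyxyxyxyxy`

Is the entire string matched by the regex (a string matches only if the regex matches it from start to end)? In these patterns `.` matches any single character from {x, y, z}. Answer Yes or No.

Yes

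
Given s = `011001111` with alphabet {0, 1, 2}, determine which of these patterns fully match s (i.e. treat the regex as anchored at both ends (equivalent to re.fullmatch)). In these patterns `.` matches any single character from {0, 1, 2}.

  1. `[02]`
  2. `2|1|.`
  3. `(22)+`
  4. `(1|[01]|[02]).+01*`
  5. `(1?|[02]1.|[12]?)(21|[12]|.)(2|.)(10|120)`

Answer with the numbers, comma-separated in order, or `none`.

4

1 → no match
2 → no match
3 → no match — must start with `22`
4 → match
5 → no match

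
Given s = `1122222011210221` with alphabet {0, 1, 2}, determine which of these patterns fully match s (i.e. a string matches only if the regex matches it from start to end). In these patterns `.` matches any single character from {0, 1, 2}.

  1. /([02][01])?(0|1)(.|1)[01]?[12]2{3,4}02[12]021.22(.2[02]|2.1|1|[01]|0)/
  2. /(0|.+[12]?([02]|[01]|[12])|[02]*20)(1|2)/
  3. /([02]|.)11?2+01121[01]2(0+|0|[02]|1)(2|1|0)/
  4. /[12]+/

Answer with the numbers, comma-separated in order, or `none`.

2, 3

1 → no match
2 → match
3 → match
4 → no match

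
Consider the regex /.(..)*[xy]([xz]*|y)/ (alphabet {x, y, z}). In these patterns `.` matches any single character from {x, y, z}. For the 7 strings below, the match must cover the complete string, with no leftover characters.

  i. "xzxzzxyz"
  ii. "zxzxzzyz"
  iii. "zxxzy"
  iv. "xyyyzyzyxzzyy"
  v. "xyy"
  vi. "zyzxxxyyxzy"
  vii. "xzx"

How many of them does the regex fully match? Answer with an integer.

2

i → no match
ii → no match
iii → no match
iv → match
v → match
vi → no match
vii → no match
Total matched: 2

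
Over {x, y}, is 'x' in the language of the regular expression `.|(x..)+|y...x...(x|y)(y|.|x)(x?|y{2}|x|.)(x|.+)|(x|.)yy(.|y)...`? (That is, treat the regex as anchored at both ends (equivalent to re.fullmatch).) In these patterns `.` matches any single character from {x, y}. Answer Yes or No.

Yes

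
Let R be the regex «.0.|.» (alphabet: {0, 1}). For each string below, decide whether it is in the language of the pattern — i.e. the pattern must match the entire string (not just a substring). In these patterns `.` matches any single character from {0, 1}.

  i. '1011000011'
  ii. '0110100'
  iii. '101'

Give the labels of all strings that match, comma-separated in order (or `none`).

iii

i → no match
ii → no match
iii → match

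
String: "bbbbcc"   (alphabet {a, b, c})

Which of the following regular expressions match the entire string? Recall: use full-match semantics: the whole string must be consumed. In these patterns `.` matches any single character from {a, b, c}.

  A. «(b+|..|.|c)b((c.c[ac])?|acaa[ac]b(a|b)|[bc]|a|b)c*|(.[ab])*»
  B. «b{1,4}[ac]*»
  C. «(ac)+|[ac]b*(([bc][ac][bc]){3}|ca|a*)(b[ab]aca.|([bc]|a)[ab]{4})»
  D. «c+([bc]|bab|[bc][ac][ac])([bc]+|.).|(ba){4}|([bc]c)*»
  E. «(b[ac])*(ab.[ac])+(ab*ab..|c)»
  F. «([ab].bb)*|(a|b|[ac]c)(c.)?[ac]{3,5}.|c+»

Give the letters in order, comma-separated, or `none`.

A, B

A → match
B → match
C → no match
D → no match
E → no match
F → no match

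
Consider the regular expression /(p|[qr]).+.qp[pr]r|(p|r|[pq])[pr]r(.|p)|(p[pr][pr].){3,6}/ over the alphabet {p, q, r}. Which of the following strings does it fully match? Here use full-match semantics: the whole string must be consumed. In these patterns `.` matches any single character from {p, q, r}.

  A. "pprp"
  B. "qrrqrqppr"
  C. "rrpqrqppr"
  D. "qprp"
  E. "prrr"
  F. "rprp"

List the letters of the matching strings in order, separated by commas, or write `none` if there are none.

A, B, C, D, E, F

A → match
B → match
C → match
D → match
E → match
F → match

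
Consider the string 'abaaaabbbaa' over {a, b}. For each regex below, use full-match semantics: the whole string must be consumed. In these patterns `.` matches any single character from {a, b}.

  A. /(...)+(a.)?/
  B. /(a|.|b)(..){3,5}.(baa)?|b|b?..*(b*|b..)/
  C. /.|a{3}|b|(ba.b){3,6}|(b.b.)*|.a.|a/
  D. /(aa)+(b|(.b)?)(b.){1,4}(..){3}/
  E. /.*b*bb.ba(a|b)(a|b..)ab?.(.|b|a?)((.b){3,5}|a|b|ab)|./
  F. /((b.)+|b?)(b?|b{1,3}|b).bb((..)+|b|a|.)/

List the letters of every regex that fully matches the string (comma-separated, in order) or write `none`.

A → match
B → match
C → no match
D → no match — must start with 'aa'
E → no match
F → no match

A, B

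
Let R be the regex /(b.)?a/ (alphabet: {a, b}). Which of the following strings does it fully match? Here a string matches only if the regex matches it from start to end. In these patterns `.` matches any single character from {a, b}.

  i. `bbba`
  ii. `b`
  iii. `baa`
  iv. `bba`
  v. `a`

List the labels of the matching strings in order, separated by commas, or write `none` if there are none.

iii, iv, v

i → no match
ii → no match — must end with `a`
iii → match
iv → match
v → match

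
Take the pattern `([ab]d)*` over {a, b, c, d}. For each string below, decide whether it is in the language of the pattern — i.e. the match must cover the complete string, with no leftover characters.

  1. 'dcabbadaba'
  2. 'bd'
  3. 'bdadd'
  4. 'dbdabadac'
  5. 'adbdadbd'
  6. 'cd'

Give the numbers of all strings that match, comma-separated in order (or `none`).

1 → no match
2 → match
3 → no match
4 → no match
5 → match
6 → no match

2, 5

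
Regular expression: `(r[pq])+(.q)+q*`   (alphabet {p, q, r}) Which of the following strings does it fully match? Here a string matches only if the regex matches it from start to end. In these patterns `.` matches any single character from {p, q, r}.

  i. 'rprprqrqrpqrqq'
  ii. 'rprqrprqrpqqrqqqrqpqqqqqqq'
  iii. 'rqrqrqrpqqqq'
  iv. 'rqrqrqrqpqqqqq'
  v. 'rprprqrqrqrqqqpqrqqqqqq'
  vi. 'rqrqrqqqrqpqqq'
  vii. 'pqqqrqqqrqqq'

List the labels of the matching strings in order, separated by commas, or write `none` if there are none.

ii, iii, iv, v, vi

i → no match
ii → match
iii → match
iv → match
v → match
vi → match
vii → no match — must start with 'r'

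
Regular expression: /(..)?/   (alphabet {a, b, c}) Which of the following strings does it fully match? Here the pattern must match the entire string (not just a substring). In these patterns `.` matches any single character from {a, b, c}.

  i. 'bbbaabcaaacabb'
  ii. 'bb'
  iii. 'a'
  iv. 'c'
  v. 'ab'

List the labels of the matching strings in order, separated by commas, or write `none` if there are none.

i → no match
ii → match
iii → no match
iv → no match
v → match

ii, v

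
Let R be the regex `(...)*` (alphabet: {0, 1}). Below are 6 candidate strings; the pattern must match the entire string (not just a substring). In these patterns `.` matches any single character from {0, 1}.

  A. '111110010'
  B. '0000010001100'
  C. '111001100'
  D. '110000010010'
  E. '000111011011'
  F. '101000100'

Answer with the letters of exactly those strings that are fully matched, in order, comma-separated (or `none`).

A → match
B → no match
C → match
D → match
E → match
F → match

A, C, D, E, F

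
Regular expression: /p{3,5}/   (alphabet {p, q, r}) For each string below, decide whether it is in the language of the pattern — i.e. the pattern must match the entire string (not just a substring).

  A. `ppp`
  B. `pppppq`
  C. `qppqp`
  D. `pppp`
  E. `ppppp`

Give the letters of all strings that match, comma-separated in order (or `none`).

A, D, E

A. `ppp` → match
B. `pppppq` → no match — must end with `p`
C. `qppqp` → no match — must start with `p`
D. `pppp` → match
E. `ppppp` → match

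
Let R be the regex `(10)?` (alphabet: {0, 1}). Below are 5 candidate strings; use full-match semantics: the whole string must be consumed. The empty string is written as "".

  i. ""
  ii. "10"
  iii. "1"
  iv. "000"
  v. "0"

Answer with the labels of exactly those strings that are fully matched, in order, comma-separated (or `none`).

i, ii

i → match
ii → match
iii → no match
iv → no match
v → no match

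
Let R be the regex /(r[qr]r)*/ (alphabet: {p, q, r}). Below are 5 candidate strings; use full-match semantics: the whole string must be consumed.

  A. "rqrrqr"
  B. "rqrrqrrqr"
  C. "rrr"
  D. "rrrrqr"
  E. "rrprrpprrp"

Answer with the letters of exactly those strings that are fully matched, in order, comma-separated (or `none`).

A → match
B → match
C → match
D → match
E → no match

A, B, C, D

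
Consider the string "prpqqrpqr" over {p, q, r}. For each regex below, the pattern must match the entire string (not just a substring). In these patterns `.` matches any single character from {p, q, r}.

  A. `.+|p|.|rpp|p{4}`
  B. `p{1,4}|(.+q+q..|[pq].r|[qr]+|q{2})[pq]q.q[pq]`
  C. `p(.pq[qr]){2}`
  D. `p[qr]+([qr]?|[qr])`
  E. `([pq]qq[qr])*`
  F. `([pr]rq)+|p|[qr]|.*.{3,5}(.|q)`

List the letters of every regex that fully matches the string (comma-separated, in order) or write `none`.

A → match
B → no match
C → match
D → no match
E → no match
F → match

A, C, F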